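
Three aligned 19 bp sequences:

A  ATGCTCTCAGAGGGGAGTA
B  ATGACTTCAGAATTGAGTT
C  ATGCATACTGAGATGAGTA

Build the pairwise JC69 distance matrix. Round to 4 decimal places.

d(A,B) = 0.5068, d(A,C) = 0.4099, d(B,C) = 0.5068

A–B: 7/19 sites differ → p ≈ 0.368421, d = −0.75 ln(1 − 0.491228) = 0.506816 ≈ 0.5068.
A–C: 6/19 sites differ → p ≈ 0.315789, d = −0.75 ln(1 − 0.421052) = 0.409907 ≈ 0.4099.
B–C: 7/19 sites differ → p ≈ 0.368421, d = −0.75 ln(1 − 0.491228) = 0.506816 ≈ 0.5068.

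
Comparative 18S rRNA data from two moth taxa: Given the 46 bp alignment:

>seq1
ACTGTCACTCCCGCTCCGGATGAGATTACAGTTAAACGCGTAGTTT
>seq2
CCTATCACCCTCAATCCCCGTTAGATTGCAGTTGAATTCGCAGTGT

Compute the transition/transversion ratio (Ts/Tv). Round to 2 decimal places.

Transitions are A↔G and C↔T; transversions are all other mismatches.
Transitions: 9. Transversions: 7.
R = 9/7 = 1.285714… ≈ 1.29 (to 2 d.p.).

1.29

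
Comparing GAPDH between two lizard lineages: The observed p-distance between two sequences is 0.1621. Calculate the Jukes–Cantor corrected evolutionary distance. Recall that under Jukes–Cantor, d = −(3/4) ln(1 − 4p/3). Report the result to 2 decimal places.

0.18

d = −(3/4) ln(1 − 4p/3) = −0.75 ln(1 − 0.216133) = −0.75 ln(0.783867)
  = −0.75 × (-0.243516) = 0.182637 substitutions/site.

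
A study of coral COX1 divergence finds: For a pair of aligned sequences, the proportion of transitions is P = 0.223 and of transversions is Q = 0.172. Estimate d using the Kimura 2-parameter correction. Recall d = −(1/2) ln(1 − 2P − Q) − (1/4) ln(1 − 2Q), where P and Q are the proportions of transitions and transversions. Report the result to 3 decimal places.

0.587

Under the Kimura two-parameter model, d = −½ ln(1 − 2P − Q) − ¼ ln(1 − 2Q).
1 − 2P − Q = 0.382, giving −½ ln(0.382) = 0.481167.
1 − 2Q = 0.656, giving −¼ ln(0.656) = 0.105399.
d = 0.481167 + 0.105399 = 0.586566.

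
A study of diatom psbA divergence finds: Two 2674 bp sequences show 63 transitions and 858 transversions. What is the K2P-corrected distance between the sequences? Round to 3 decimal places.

P = 63/2674 ≈ 0.02356 and Q = 858/2674 ≈ 0.320868.
Under the Kimura two-parameter model, d = −½ ln(1 − 2P − Q) − ¼ ln(1 − 2Q).
1 − 2P − Q = 0.632012, giving −½ ln(0.632012) = 0.229423.
1 − 2Q = 0.358264, giving −¼ ln(0.358264) = 0.256621.
d = 0.229423 + 0.256621 = 0.486044.

0.486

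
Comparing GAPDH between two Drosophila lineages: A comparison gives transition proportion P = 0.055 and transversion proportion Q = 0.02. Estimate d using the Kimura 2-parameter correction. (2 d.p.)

0.08

Under the Kimura two-parameter model, d = −½ ln(1 − 2P − Q) − ¼ ln(1 − 2Q).
1 − 2P − Q = 0.87, giving −½ ln(0.87) = 0.069631.
1 − 2Q = 0.96, giving −¼ ln(0.96) = 0.010205.
d = 0.069631 + 0.010205 = 0.079836.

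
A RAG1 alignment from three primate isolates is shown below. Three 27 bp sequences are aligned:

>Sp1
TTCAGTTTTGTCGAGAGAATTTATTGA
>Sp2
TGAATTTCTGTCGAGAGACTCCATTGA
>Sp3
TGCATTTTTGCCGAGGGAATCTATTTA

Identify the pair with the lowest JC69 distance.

Sp1–Sp2: 7/27 differ, p = 0.259, d = 0.318.
Sp1–Sp3: 6/27 differ, p = 0.222, d = 0.264.
Sp2–Sp3: 7/27 differ, p = 0.259, d = 0.318.
The smallest distance is between Sp1 and Sp3.

Sp1 and Sp3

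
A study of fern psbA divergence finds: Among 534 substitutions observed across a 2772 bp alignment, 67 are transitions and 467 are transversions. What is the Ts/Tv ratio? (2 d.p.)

0.14

R = 67/467 = 0.143468… ≈ 0.14 (to 2 d.p.).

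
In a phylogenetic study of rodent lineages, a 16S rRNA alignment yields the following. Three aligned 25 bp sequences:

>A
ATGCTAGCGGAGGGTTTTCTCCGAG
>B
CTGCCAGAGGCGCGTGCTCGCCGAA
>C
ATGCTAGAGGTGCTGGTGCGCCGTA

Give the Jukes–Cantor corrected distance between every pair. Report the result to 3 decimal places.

d(A,B) = 0.490, d(A,C) = 0.572, d(B,C) = 0.417

A–B: 9/25 sites differ → p = 0.36, d = −0.75 ln(1 − 0.48) = 0.490445 ≈ 0.490.
A–C: 10/25 sites differ → p = 0.4, d = −0.75 ln(1 − 0.533333) = 0.571605 ≈ 0.572.
B–C: 8/25 sites differ → p = 0.32, d = −0.75 ln(1 − 0.426667) = 0.417216 ≈ 0.417.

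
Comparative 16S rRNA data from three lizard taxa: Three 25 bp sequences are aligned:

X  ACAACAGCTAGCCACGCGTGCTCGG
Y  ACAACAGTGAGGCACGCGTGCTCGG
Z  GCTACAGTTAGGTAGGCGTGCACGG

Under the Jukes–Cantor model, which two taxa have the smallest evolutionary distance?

X and Y

X–Y: 3/25 differ, p = 0.120, d = 0.131.
X–Z: 7/25 differ, p = 0.280, d = 0.351.
Y–Z: 6/25 differ, p = 0.240, d = 0.289.
The smallest distance is between X and Y.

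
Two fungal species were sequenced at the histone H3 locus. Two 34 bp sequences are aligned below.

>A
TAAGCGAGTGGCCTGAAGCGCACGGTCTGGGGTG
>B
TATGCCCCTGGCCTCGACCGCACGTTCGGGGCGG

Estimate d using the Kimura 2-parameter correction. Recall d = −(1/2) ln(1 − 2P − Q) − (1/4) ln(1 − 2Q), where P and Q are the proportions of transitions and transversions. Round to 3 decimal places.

Of 34 sites, 1 differences are transitions and 10 are transversions, so P = 1/34 ≈ 0.029412 and Q = 10/34 ≈ 0.294118.
Under the Kimura two-parameter model, d = −½ ln(1 − 2P − Q) − ¼ ln(1 − 2Q).
1 − 2P − Q = 0.647058, giving −½ ln(0.647058) = 0.217660.
1 − 2Q = 0.411764, giving −¼ ln(0.411764) = 0.221826.
d = 0.217660 + 0.221826 = 0.439486.

0.439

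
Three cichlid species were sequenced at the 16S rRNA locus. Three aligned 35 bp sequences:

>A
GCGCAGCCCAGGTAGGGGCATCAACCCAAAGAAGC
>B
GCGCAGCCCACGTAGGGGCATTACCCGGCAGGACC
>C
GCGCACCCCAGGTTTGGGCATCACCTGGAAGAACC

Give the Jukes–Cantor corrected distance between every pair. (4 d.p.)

d(A,B) = 0.2726, d(A,C) = 0.2726, d(B,C) = 0.2726

A–B: 8/35 sites differ → p ≈ 0.228571, d = −0.75 ln(1 − 0.304761) = 0.272625 ≈ 0.2726.
A–C: 8/35 sites differ → p ≈ 0.228571, d = −0.75 ln(1 − 0.304761) = 0.272625 ≈ 0.2726.
B–C: 8/35 sites differ → p ≈ 0.228571, d = −0.75 ln(1 − 0.304761) = 0.272625 ≈ 0.2726.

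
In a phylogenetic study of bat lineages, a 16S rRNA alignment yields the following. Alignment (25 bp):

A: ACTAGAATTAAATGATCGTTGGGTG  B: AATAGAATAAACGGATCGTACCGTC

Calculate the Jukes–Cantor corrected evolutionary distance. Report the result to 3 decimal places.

The sequences differ at 8 of 25 sites (2, 9, 12, 13, 20, 21, 22, 25), so p = 8/25 = 0.32.
d = −(3/4) ln(1 − 4p/3) = −0.75 ln(1 − 0.426667) = −0.75 ln(0.573333)
  = −0.75 × (-0.556289) = 0.417217 substitutions/site.

0.417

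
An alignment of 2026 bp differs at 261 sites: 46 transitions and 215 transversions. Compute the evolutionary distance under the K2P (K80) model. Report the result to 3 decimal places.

0.142

P = 46/2026 ≈ 0.022705 and Q = 215/2026 ≈ 0.10612.
Under the Kimura two-parameter model, d = −½ ln(1 − 2P − Q) − ¼ ln(1 − 2Q).
1 − 2P − Q = 0.84847, giving −½ ln(0.84847) = 0.082160.
1 − 2Q = 0.78776, giving −¼ ln(0.78776) = 0.059640.
d = 0.082160 + 0.059640 = 0.141800.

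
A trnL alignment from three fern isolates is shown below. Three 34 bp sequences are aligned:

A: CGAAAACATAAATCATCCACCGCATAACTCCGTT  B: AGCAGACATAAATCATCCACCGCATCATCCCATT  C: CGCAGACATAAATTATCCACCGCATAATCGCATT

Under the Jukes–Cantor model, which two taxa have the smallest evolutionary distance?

B and C

A–B: 7/34 differ, p = 0.206, d = 0.241.
A–C: 7/34 differ, p = 0.206, d = 0.241.
B–C: 4/34 differ, p = 0.118, d = 0.128.
The smallest distance is between B and C.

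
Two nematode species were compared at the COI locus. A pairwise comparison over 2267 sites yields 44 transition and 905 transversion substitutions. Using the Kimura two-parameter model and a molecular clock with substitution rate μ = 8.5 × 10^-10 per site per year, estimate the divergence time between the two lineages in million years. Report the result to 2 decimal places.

P = 44/2267 ≈ 0.019409 and Q = 905/2267 ≈ 0.399206.
Under the Kimura two-parameter model, d = −½ ln(1 − 2P − Q) − ¼ ln(1 − 2Q).
1 − 2P − Q = 0.561976, giving −½ ln(0.561976) = 0.288148.
1 − 2Q = 0.201588, giving −¼ ln(0.201588) = 0.400382.
d = 0.288148 + 0.400382 = 0.688530.
Under a molecular clock d = 2μt, so t = d/(2μ) = 0.688530 / (2 × 8.5 × 10^-10) = 405.02 million years.

405.02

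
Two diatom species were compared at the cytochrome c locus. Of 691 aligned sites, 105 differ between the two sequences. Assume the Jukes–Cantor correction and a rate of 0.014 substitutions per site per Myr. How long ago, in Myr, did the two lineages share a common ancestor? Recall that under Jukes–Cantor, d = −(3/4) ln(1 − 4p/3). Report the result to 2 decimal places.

6.06

p = 105/691 ≈ 0.151954.
d = −(3/4) ln(1 − 4p/3) = −0.75 ln(1 − 0.202605) = −0.75 ln(0.797395)
  = −0.75 × (-0.226405) = 0.169804 substitutions/site.
Under a molecular clock d = 2μt, so t = d/(2μ) = 0.169804 / (2 × 0.014) = 6.06 Myr.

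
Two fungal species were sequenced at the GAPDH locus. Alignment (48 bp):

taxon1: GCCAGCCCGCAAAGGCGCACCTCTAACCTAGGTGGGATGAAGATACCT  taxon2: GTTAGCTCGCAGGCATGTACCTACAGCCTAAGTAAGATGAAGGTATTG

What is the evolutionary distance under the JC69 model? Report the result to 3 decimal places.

The sequences differ at 19 of 48 sites, so p = 19/48 ≈ 0.395833.
d = −(3/4) ln(1 − 4p/3) = −0.75 ln(1 − 0.527777) = −0.75 ln(0.472223)
  = −0.75 × (-0.750304) = 0.562728 substitutions/site.

0.563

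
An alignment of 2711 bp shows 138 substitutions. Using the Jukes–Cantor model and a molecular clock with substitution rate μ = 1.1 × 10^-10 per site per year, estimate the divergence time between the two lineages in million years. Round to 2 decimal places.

239.61

p = 138/2711 ≈ 0.050904.
d = −(3/4) ln(1 − 4p/3) = −0.75 ln(1 − 0.067872) = −0.75 ln(0.932128)
  = −0.75 × (-0.070285) = 0.052714 substitutions/site.
Under a molecular clock d = 2μt, so t = d/(2μ) = 0.052714 / (2 × 1.1 × 10^-10) = 239.61 million years.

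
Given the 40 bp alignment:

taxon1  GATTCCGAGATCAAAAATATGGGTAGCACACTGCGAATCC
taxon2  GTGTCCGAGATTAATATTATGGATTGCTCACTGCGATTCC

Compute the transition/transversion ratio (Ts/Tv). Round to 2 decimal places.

0.29

Transitions are A↔G and C↔T; transversions are all other mismatches.
Transitions: 2. Transversions: 7.
R = 2/7 = 0.285714… ≈ 0.29 (to 2 d.p.).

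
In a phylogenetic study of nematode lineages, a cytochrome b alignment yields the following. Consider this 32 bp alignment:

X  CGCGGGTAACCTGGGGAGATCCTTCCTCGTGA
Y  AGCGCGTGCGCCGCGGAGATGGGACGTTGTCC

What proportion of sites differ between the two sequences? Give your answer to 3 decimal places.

0.469

The sequences differ at 15 of 32 positions.
p = 15/32 = 0.46875 ≈ 0.469 (to 3 d.p.).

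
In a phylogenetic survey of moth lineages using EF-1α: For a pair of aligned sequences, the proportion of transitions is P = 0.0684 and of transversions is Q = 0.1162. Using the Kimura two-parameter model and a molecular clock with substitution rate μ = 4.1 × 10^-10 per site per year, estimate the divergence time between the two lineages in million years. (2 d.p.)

258.50

Under the Kimura two-parameter model, d = −½ ln(1 − 2P − Q) − ¼ ln(1 − 2Q).
1 − 2P − Q = 0.747, giving −½ ln(0.747) = 0.145845.
1 − 2Q = 0.7676, giving −¼ ln(0.7676) = 0.066122.
d = 0.145845 + 0.066122 = 0.211967.
Under a molecular clock d = 2μt, so t = d/(2μ) = 0.211967 / (2 × 4.1 × 10^-10) = 258.50 million years.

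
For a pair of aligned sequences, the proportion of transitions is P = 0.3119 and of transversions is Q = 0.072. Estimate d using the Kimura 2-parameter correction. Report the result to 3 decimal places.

Under the Kimura two-parameter model, d = −½ ln(1 − 2P − Q) − ¼ ln(1 − 2Q).
1 − 2P − Q = 0.3042, giving −½ ln(0.3042) = 0.595035.
1 − 2Q = 0.856, giving −¼ ln(0.856) = 0.038871.
d = 0.595035 + 0.038871 = 0.633906.

0.634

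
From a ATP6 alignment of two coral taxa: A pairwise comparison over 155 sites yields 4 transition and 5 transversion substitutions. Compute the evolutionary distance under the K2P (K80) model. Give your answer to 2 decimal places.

0.06

P = 4/155 ≈ 0.025806 and Q = 5/155 ≈ 0.032258.
Under the Kimura two-parameter model, d = −½ ln(1 − 2P − Q) − ¼ ln(1 − 2Q).
1 − 2P − Q = 0.91613, giving −½ ln(0.91613) = 0.043799.
1 − 2Q = 0.935484, giving −¼ ln(0.935484) = 0.016673.
d = 0.043799 + 0.016673 = 0.060472.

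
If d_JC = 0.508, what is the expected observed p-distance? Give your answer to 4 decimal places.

p = (3/4)(1 − e^(−4d/3)) = 0.75 × (1 − e^(-0.677333)) = 0.75 × (1 − 0.507970) = 0.369023.

0.3690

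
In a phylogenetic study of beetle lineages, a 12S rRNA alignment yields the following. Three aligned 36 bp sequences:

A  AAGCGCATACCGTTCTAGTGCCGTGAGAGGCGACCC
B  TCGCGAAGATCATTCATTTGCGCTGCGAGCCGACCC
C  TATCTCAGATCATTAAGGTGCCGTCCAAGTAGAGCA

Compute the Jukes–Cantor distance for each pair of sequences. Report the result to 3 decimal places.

d(A,B) = 0.493, d(A,C) = 0.673, d(B,C) = 0.608

A–B: 13/36 sites differ → p ≈ 0.361111, d = −0.75 ln(1 − 0.481481) = 0.492584 ≈ 0.493.
A–C: 16/36 sites differ → p ≈ 0.444444, d = −0.75 ln(1 − 0.592592) = 0.673455 ≈ 0.673.
B–C: 15/36 sites differ → p ≈ 0.416667, d = −0.75 ln(1 − 0.555556) = 0.608198 ≈ 0.608.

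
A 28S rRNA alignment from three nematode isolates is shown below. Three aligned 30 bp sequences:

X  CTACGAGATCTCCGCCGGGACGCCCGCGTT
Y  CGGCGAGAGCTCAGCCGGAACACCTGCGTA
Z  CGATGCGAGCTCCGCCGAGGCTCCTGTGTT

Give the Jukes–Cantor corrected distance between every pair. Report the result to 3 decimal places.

d(X,Y) = 0.330, d(X,Z) = 0.383, d(Y,Z) = 0.441

X–Y: 8/30 sites differ → p ≈ 0.266667, d = −0.75 ln(1 − 0.355556) = 0.329526 ≈ 0.330.
X–Z: 9/30 sites differ → p = 0.3, d = −0.75 ln(1 − 0.4) = 0.383119 ≈ 0.383.
Y–Z: 10/30 sites differ → p ≈ 0.333333, d = −0.75 ln(1 − 0.444444) = 0.440839 ≈ 0.441.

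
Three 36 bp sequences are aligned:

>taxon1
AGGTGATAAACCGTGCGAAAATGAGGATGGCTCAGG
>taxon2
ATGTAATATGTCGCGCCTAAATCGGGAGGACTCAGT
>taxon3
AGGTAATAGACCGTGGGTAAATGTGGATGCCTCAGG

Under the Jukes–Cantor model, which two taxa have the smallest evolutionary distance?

taxon1 and taxon3

taxon1–taxon2: 13/36 differ, p = 0.361, d = 0.493.
taxon1–taxon3: 6/36 differ, p = 0.167, d = 0.188.
taxon2–taxon3: 12/36 differ, p = 0.333, d = 0.441.
The smallest distance is between taxon1 and taxon3.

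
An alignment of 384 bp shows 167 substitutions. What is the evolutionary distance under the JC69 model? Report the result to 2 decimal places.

0.65

p = 167/384 ≈ 0.434896.
d = −(3/4) ln(1 − 4p/3) = −0.75 ln(1 − 0.579861) = −0.75 ln(0.420139)
  = −0.75 × (-0.867170) = 0.650378 substitutions/site.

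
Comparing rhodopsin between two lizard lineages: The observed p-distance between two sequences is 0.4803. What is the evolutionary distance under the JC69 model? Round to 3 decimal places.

0.767

d = −(3/4) ln(1 − 4p/3) = −0.75 ln(1 − 0.6404) = −0.75 ln(0.3596)
  = −0.75 × (-1.022763) = 0.767072 substitutions/site.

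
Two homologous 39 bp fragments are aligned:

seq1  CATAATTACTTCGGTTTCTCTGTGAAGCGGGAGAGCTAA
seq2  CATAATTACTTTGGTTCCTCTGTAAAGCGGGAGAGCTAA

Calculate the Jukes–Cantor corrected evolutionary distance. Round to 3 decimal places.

The sequences differ at 3 of 39 sites (12, 17, 24), so p = 3/39 ≈ 0.076923.
d = −(3/4) ln(1 − 4p/3) = −0.75 ln(1 − 0.102564) = −0.75 ln(0.897436)
  = −0.75 × (-0.108213) = 0.081160 substitutions/site.

0.081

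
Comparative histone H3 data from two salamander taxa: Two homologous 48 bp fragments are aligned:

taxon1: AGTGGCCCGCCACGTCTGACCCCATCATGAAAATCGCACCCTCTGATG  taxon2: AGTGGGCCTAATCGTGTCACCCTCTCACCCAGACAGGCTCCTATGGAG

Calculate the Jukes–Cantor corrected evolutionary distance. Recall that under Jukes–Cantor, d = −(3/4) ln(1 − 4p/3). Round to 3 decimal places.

The sequences differ at 21 of 48 sites, so p = 21/48 = 0.4375.
d = −(3/4) ln(1 − 4p/3) = −0.75 ln(1 − 0.583333) = −0.75 ln(0.416667)
  = −0.75 × (-0.875468) = 0.656601 substitutions/site.

0.657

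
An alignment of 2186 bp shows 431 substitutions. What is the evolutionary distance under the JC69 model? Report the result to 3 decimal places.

0.229

p = 431/2186 ≈ 0.197164.
d = −(3/4) ln(1 − 4p/3) = −0.75 ln(1 − 0.262885) = −0.75 ln(0.737115)
  = −0.75 × (-0.305011) = 0.228758 substitutions/site.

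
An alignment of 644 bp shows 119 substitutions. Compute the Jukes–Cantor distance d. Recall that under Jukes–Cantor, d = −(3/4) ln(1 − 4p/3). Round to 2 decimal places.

0.21

p = 119/644 ≈ 0.184783.
d = −(3/4) ln(1 − 4p/3) = −0.75 ln(1 − 0.246377) = −0.75 ln(0.753623)
  = −0.75 × (-0.282863) = 0.212147 substitutions/site.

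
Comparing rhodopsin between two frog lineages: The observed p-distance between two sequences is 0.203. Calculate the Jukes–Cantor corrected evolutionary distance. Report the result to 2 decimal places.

d = −(3/4) ln(1 − 4p/3) = −0.75 ln(1 − 0.270667) = −0.75 ln(0.729333)
  = −0.75 × (-0.315625) = 0.236719 substitutions/site.

0.24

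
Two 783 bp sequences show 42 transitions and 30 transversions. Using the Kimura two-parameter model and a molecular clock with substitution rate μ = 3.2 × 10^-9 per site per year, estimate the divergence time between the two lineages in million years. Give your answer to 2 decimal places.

P = 42/783 ≈ 0.05364 and Q = 30/783 ≈ 0.038314.
Under the Kimura two-parameter model, d = −½ ln(1 − 2P − Q) − ¼ ln(1 − 2Q).
1 − 2P − Q = 0.854406, giving −½ ln(0.854406) = 0.078674.
1 − 2Q = 0.923372, giving −¼ ln(0.923372) = 0.019931.
d = 0.078674 + 0.019931 = 0.098605.
Under a molecular clock d = 2μt, so t = d/(2μ) = 0.098605 / (2 × 3.2 × 10^-9) = 15.41 million years.

15.41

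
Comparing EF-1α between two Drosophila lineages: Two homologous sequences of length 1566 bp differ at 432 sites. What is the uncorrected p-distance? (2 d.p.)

0.28

p = 432/1566 = 0.275862… ≈ 0.28 (to 2 d.p.).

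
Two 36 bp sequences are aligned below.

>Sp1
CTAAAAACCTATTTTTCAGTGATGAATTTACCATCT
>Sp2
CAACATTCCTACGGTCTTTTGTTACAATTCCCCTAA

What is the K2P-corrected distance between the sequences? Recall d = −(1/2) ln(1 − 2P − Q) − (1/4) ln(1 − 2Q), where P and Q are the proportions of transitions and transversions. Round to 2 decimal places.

Of 36 sites, 4 differences are transitions and 15 are transversions, so P = 4/36 ≈ 0.111111 and Q = 15/36 ≈ 0.416667.
Under the Kimura two-parameter model, d = −½ ln(1 − 2P − Q) − ¼ ln(1 − 2Q).
1 − 2P − Q = 0.361111, giving −½ ln(0.361111) = 0.509285.
1 − 2Q = 0.166666, giving −¼ ln(0.166666) = 0.447941.
d = 0.509285 + 0.447941 = 0.957226.

0.96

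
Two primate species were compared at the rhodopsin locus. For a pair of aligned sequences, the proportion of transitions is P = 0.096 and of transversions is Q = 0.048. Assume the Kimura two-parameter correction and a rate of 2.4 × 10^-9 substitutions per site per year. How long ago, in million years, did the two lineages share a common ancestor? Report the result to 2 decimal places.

33.84

Under the Kimura two-parameter model, d = −½ ln(1 − 2P − Q) − ¼ ln(1 − 2Q).
1 − 2P − Q = 0.76, giving −½ ln(0.76) = 0.137218.
1 − 2Q = 0.904, giving −¼ ln(0.904) = 0.025231.
d = 0.137218 + 0.025231 = 0.162449.
Under a molecular clock d = 2μt, so t = d/(2μ) = 0.162449 / (2 × 2.4 × 10^-9) = 33.84 million years.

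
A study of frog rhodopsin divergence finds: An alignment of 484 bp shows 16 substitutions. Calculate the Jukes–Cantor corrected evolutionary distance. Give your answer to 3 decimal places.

p = 16/484 ≈ 0.033058.
d = −(3/4) ln(1 − 4p/3) = −0.75 ln(1 − 0.044077) = −0.75 ln(0.955923)
  = −0.75 × (-0.045078) = 0.033809 substitutions/site.

0.034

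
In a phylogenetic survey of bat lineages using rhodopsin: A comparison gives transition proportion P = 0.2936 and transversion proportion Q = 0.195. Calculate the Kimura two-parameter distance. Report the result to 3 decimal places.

Under the Kimura two-parameter model, d = −½ ln(1 − 2P − Q) − ¼ ln(1 − 2Q).
1 − 2P − Q = 0.2178, giving −½ ln(0.2178) = 0.762089.
1 − 2Q = 0.61, giving −¼ ln(0.61) = 0.123574.
d = 0.762089 + 0.123574 = 0.885663.

0.886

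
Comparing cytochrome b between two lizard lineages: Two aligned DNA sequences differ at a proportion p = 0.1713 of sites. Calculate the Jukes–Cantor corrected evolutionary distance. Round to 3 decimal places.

0.194

d = −(3/4) ln(1 − 4p/3) = −0.75 ln(1 − 0.2284) = −0.75 ln(0.7716)
  = −0.75 × (-0.259289) = 0.194467 substitutions/site.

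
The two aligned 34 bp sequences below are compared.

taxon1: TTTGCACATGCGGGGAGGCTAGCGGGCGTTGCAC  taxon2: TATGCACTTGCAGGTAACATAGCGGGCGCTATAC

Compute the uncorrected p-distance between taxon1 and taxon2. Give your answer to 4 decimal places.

0.2941

The sequences differ at 10 of 34 positions (sites 2, 8, 12, 15, 17, 18, 19, 29, 31, 32).
p = 10/34 = 0.294117… ≈ 0.2941 (to 4 d.p.).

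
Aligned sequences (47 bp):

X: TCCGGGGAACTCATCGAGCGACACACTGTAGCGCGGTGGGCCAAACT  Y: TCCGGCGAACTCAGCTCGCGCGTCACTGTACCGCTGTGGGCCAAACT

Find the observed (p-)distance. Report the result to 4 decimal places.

The sequences differ at 9 of 47 positions (sites 6, 14, 16, 17, 21, 22, 23, 31, 35).
p = 9/47 = 0.191489… ≈ 0.1915 (to 4 d.p.).

0.1915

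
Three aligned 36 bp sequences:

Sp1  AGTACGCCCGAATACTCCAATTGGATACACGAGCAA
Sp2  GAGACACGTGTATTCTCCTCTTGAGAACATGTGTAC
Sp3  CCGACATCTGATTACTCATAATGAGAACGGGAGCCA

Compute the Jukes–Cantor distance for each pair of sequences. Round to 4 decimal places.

Sp1–Sp2: 17/36 sites differ → p ≈ 0.472222, d = −0.75 ln(1 − 0.629629) = 0.744938 ≈ 0.7449.
Sp1–Sp3: 16/36 sites differ → p ≈ 0.444444, d = −0.75 ln(1 − 0.592592) = 0.673455 ≈ 0.6735.
Sp2–Sp3: 16/36 sites differ → p ≈ 0.444444, d = −0.75 ln(1 − 0.592592) = 0.673455 ≈ 0.6735.

d(Sp1,Sp2) = 0.7449, d(Sp1,Sp3) = 0.6735, d(Sp2,Sp3) = 0.6735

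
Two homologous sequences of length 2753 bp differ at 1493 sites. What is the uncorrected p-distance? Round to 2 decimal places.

0.54

p = 1493/2753 = 0.542317… ≈ 0.54 (to 2 d.p.).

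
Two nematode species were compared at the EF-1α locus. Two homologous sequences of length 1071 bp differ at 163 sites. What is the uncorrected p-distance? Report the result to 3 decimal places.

p = 163/1071 = 0.152194… ≈ 0.152 (to 3 d.p.).

0.152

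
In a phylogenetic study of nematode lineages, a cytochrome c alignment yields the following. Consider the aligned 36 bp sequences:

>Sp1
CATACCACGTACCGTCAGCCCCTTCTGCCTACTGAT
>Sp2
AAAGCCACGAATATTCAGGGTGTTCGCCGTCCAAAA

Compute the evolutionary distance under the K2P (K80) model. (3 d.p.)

0.848

Of 36 sites, 4 differences are transitions and 14 are transversions, so P = 4/36 ≈ 0.111111 and Q = 14/36 ≈ 0.388889.
Under the Kimura two-parameter model, d = −½ ln(1 − 2P − Q) − ¼ ln(1 − 2Q).
1 − 2P − Q = 0.388889, giving −½ ln(0.388889) = 0.472231.
1 − 2Q = 0.222222, giving −¼ ln(0.222222) = 0.376020.
d = 0.472231 + 0.376020 = 0.848251.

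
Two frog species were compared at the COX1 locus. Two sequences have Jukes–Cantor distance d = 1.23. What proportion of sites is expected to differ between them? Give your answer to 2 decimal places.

0.60

p = (3/4)(1 − e^(−4d/3)) = 0.75 × (1 − e^(-1.64)) = 0.75 × (1 − 0.193980) = 0.604515.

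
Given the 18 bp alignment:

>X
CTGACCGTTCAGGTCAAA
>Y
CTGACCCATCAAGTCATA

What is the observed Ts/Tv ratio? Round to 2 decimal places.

0.33

Transitions are A↔G and C↔T; transversions are all other mismatches.
Transitions: 1. Transversions: 3.
R = 1/3 = 0.333333… ≈ 0.33 (to 2 d.p.).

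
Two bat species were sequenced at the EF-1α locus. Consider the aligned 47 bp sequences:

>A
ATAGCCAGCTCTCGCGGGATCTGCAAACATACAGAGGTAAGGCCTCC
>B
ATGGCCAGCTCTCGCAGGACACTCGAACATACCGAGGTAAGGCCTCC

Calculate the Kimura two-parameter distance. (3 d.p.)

Of 47 sites, 5 differences are transitions and 3 are transversions, so P = 5/47 ≈ 0.106383 and Q = 3/47 ≈ 0.06383.
Under the Kimura two-parameter model, d = −½ ln(1 − 2P − Q) − ¼ ln(1 − 2Q).
1 − 2P − Q = 0.723404, giving −½ ln(0.723404) = 0.161894.
1 − 2Q = 0.87234, giving −¼ ln(0.87234) = 0.034144.
d = 0.161894 + 0.034144 = 0.196038.

0.196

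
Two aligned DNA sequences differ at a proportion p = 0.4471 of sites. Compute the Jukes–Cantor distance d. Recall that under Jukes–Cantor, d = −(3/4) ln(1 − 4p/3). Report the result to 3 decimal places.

d = −(3/4) ln(1 − 4p/3) = −0.75 ln(1 − 0.596133) = −0.75 ln(0.403867)
  = −0.75 × (-0.906670) = 0.680003 substitutions/site.

0.680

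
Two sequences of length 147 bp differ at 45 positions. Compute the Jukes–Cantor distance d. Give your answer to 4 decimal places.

p = 45/147 ≈ 0.306122.
d = −(3/4) ln(1 − 4p/3) = −0.75 ln(1 − 0.408163) = −0.75 ln(0.591837)
  = −0.75 × (-0.524524) = 0.393393 substitutions/site.

0.3934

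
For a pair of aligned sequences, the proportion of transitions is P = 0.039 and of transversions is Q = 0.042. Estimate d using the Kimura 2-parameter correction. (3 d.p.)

0.086

Under the Kimura two-parameter model, d = −½ ln(1 − 2P − Q) − ¼ ln(1 − 2Q).
1 − 2P − Q = 0.88, giving −½ ln(0.88) = 0.063917.
1 − 2Q = 0.916, giving −¼ ln(0.916) = 0.021935.
d = 0.063917 + 0.021935 = 0.085852.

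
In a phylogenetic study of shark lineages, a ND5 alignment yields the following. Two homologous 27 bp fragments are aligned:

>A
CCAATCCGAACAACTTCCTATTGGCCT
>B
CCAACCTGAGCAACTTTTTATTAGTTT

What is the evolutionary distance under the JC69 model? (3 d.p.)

0.377

The sequences differ at 8 of 27 sites (5, 7, 10, 17, 18, 23, 25, 26), so p = 8/27 ≈ 0.296296.
d = −(3/4) ln(1 − 4p/3) = −0.75 ln(1 − 0.395061) = −0.75 ln(0.604939)
  = −0.75 × (-0.502628) = 0.376971 substitutions/site.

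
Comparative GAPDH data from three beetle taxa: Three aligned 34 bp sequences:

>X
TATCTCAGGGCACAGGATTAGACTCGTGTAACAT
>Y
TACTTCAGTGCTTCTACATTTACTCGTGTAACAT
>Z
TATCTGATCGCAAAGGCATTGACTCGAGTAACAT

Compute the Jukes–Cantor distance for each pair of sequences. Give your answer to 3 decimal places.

X–Y: 12/34 sites differ → p ≈ 0.352941, d = −0.75 ln(1 − 0.470588) = 0.476991 ≈ 0.477.
X–Z: 8/34 sites differ → p ≈ 0.235294, d = −0.75 ln(1 − 0.313725) = 0.282358 ≈ 0.282.
Y–Z: 12/34 sites differ → p ≈ 0.352941, d = −0.75 ln(1 − 0.470588) = 0.476991 ≈ 0.477.

d(X,Y) = 0.477, d(X,Z) = 0.282, d(Y,Z) = 0.477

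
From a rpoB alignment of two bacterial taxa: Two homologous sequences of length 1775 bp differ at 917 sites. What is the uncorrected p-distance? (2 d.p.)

p = 917/1775 = 0.516619… ≈ 0.52 (to 2 d.p.).

0.52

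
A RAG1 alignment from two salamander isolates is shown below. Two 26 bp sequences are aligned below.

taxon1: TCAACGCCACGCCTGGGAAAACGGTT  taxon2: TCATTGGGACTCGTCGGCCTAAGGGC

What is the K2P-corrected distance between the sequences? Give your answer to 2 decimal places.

Of 26 sites, 2 differences are transitions and 11 are transversions, so P = 2/26 ≈ 0.076923 and Q = 11/26 ≈ 0.423077.
Under the Kimura two-parameter model, d = −½ ln(1 − 2P − Q) − ¼ ln(1 − 2Q).
1 − 2P − Q = 0.423077, giving −½ ln(0.423077) = 0.430101.
1 − 2Q = 0.153846, giving −¼ ln(0.153846) = 0.467951.
d = 0.430101 + 0.467951 = 0.898052.

0.90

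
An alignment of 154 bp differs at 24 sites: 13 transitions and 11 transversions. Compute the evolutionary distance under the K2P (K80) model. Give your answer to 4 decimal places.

0.1759

P = 13/154 ≈ 0.084416 and Q = 11/154 ≈ 0.071429.
Under the Kimura two-parameter model, d = −½ ln(1 − 2P − Q) − ¼ ln(1 − 2Q).
1 − 2P − Q = 0.759739, giving −½ ln(0.759739) = 0.137390.
1 − 2Q = 0.857142, giving −¼ ln(0.857142) = 0.038538.
d = 0.137390 + 0.038538 = 0.175928.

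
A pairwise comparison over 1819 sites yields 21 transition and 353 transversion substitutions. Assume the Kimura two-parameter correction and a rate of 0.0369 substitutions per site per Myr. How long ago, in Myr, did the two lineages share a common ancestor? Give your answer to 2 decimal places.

3.32

P = 21/1819 ≈ 0.011545 and Q = 353/1819 ≈ 0.194063.
Under the Kimura two-parameter model, d = −½ ln(1 − 2P − Q) − ¼ ln(1 − 2Q).
1 − 2P − Q = 0.782847, giving −½ ln(0.782847) = 0.122409.
1 − 2Q = 0.611874, giving −¼ ln(0.611874) = 0.122807.
d = 0.122409 + 0.122807 = 0.245216.
Under a molecular clock d = 2μt, so t = d/(2μ) = 0.245216 / (2 × 0.0369) = 3.32 Myr.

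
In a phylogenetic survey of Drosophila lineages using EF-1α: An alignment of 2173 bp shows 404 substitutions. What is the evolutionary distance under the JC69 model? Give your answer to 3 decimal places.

0.214

p = 404/2173 ≈ 0.185918.
d = −(3/4) ln(1 − 4p/3) = −0.75 ln(1 − 0.247891) = −0.75 ln(0.752109)
  = −0.75 × (-0.284874) = 0.213656 substitutions/site.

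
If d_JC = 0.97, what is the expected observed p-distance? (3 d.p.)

0.544

p = (3/4)(1 − e^(−4d/3)) = 0.75 × (1 − e^(-1.293333)) = 0.75 × (1 − 0.274355) = 0.544234.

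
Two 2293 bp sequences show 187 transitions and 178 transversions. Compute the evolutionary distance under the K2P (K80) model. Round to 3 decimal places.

0.180

P = 187/2293 ≈ 0.081553 and Q = 178/2293 ≈ 0.077628.
Under the Kimura two-parameter model, d = −½ ln(1 − 2P − Q) − ¼ ln(1 − 2Q).
1 − 2P − Q = 0.759266, giving −½ ln(0.759266) = 0.137702.
1 − 2Q = 0.844744, giving −¼ ln(0.844744) = 0.042180.
d = 0.137702 + 0.042180 = 0.179882.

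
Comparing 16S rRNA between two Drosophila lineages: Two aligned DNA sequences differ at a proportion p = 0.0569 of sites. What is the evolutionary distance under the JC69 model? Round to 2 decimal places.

d = −(3/4) ln(1 − 4p/3) = −0.75 ln(1 − 0.075867) = −0.75 ln(0.924133)
  = −0.75 × (-0.078899) = 0.059174 substitutions/site.

0.06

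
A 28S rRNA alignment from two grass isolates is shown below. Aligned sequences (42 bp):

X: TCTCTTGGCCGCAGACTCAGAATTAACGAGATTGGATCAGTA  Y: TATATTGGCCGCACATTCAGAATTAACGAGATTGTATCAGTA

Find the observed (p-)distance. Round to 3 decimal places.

0.119

The sequences differ at 5 of 42 positions (sites 2, 4, 14, 16, 35).
p = 5/42 = 0.119047… ≈ 0.119 (to 3 d.p.).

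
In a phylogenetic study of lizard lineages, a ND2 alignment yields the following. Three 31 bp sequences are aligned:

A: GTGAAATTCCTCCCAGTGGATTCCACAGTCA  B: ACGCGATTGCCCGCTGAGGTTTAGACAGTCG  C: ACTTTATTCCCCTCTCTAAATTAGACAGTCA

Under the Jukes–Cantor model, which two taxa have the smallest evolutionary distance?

B and C

A–B: 13/31 differ, p = 0.419, d = 0.614.
A–C: 13/31 differ, p = 0.419, d = 0.614.
B–C: 11/31 differ, p = 0.355, d = 0.481.
The smallest distance is between B and C.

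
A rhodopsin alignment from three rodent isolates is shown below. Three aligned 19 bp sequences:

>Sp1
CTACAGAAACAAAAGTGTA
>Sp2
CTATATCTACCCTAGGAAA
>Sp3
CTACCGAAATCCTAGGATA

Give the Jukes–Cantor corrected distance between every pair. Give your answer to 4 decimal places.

d(Sp1,Sp2) = 0.9074, d(Sp1,Sp3) = 0.5068, d(Sp2,Sp3) = 0.5068

Sp1–Sp2: 10/19 sites differ → p ≈ 0.526316, d = −0.75 ln(1 − 0.701755) = 0.907380 ≈ 0.9074.
Sp1–Sp3: 7/19 sites differ → p ≈ 0.368421, d = −0.75 ln(1 − 0.491228) = 0.506816 ≈ 0.5068.
Sp2–Sp3: 7/19 sites differ → p ≈ 0.368421, d = −0.75 ln(1 − 0.491228) = 0.506816 ≈ 0.5068.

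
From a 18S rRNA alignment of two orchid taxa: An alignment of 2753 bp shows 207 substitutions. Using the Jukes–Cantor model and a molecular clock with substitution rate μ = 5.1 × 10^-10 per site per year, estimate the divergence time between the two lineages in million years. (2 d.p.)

77.68

p = 207/2753 ≈ 0.075191.
d = −(3/4) ln(1 − 4p/3) = −0.75 ln(1 − 0.100255) = −0.75 ln(0.899745)
  = −0.75 × (-0.105644) = 0.079233 substitutions/site.
Under a molecular clock d = 2μt, so t = d/(2μ) = 0.079233 / (2 × 5.1 × 10^-10) = 77.68 million years.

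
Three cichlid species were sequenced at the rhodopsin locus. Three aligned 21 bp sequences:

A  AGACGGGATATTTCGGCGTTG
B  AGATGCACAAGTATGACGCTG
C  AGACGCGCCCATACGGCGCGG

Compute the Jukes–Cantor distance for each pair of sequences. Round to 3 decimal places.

A–B: 10/21 sites differ → p ≈ 0.47619, d = −0.75 ln(1 − 0.63492) = 0.755729 ≈ 0.756.
A–C: 8/21 sites differ → p ≈ 0.380952, d = −0.75 ln(1 − 0.507936) = 0.531860 ≈ 0.532.
B–C: 8/21 sites differ → p ≈ 0.380952, d = −0.75 ln(1 − 0.507936) = 0.531860 ≈ 0.532.

d(A,B) = 0.756, d(A,C) = 0.532, d(B,C) = 0.532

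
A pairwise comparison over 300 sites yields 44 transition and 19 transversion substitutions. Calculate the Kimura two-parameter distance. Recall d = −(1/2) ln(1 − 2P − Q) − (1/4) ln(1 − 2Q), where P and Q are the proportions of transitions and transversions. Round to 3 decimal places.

P = 44/300 ≈ 0.146667 and Q = 19/300 ≈ 0.063333.
Under the Kimura two-parameter model, d = −½ ln(1 − 2P − Q) − ¼ ln(1 − 2Q).
1 − 2P − Q = 0.643333, giving −½ ln(0.643333) = 0.220546.
1 − 2Q = 0.873334, giving −¼ ln(0.873334) = 0.033859.
d = 0.220546 + 0.033859 = 0.254405.

0.254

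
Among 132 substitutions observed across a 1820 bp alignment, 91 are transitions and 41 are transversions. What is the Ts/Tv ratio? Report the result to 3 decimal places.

2.220

R = 91/41 = 2.219512… ≈ 2.220 (to 3 d.p.).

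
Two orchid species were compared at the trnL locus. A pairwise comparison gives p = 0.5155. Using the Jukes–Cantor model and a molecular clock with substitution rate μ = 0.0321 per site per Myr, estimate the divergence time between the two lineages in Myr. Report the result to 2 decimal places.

13.58

d = −(3/4) ln(1 − 4p/3) = −0.75 ln(1 − 0.687333) = −0.75 ln(0.312667)
  = −0.75 × (-1.162617) = 0.871963 substitutions/site.
Under a molecular clock d = 2μt, so t = d/(2μ) = 0.871963 / (2 × 0.0321) = 13.58 Myr.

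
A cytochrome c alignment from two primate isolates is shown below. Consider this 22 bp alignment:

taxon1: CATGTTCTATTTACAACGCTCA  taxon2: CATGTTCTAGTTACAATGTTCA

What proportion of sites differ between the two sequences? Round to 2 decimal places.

0.14

The sequences differ at 3 of 22 positions (sites 10, 17, 19).
p = 3/22 = 0.136363… ≈ 0.14 (to 2 d.p.).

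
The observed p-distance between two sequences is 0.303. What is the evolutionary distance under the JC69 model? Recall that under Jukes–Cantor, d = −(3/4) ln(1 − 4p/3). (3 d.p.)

0.388

d = −(3/4) ln(1 − 4p/3) = −0.75 ln(1 − 0.404) = −0.75 ln(0.596)
  = −0.75 × (-0.517515) = 0.388136 substitutions/site.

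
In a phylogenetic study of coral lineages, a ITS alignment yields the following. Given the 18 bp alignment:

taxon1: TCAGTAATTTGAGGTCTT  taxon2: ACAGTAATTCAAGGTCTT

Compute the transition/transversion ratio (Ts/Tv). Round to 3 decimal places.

2.000

Transitions are A↔G and C↔T; transversions are all other mismatches.
Transitions: 2. Transversions: 1.
R = 2/1 = 2.000.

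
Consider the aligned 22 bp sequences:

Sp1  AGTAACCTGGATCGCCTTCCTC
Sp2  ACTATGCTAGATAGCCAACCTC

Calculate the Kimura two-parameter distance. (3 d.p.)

Of 22 sites, 1 differences are transitions and 6 are transversions, so P = 1/22 ≈ 0.045455 and Q = 6/22 ≈ 0.272727.
Under the Kimura two-parameter model, d = −½ ln(1 − 2P − Q) − ¼ ln(1 − 2Q).
1 − 2P − Q = 0.636363, giving −½ ln(0.636363) = 0.225993.
1 − 2Q = 0.454546, giving −¼ ln(0.454546) = 0.197114.
d = 0.225993 + 0.197114 = 0.423107.

0.423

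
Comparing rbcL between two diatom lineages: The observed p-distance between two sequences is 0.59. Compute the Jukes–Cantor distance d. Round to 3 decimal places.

1.159

d = −(3/4) ln(1 − 4p/3) = −0.75 ln(1 − 0.786667) = −0.75 ln(0.213333)
  = −0.75 × (-1.544901) = 1.158676 substitutions/site.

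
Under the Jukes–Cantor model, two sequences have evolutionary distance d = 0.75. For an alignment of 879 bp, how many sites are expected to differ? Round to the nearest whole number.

Invert JC69: p = (3/4)(1 − e^(−4d/3)) = 0.75 × (1 − e^(-1)) = 0.75 × (1 − 0.367879) = 0.474091.
Expected differing sites = pL ≈ 0.474091 × 879 = 416.725989 ≈ 417.

417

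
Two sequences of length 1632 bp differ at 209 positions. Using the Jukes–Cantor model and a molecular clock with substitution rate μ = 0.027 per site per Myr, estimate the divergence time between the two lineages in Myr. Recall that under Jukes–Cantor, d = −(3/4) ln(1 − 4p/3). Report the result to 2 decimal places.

p = 209/1632 ≈ 0.128064.
d = −(3/4) ln(1 − 4p/3) = −0.75 ln(1 − 0.170752) = −0.75 ln(0.829248)
  = −0.75 × (-0.187236) = 0.140427 substitutions/site.
Under a molecular clock d = 2μt, so t = d/(2μ) = 0.140427 / (2 × 0.027) = 2.60 Myr.

2.60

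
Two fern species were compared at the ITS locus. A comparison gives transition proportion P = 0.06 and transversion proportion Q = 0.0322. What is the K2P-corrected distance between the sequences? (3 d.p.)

Under the Kimura two-parameter model, d = −½ ln(1 − 2P − Q) − ¼ ln(1 − 2Q).
1 − 2P − Q = 0.8478, giving −½ ln(0.8478) = 0.082555.
1 − 2Q = 0.9356, giving −¼ ln(0.9356) = 0.016642.
d = 0.082555 + 0.016642 = 0.099197.

0.099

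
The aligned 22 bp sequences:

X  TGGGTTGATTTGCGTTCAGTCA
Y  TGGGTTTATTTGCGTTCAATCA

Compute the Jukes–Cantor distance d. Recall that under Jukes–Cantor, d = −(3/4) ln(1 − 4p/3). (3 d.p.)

0.097

The sequences differ at 2 of 22 sites (7, 19), so p = 2/22 ≈ 0.090909.
d = −(3/4) ln(1 − 4p/3) = −0.75 ln(1 − 0.121212) = −0.75 ln(0.878788)
  = −0.75 × (-0.129212) = 0.096909 substitutions/site.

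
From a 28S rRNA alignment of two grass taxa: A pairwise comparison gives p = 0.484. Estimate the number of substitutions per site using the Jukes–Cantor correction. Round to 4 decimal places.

0.7774

d = −(3/4) ln(1 − 4p/3) = −0.75 ln(1 − 0.645333) = −0.75 ln(0.354667)
  = −0.75 × (-1.036576) = 0.777432 substitutions/site.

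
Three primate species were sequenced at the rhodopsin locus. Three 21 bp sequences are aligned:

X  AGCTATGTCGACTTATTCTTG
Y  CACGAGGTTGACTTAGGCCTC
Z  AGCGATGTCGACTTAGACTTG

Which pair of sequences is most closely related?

X–Y: 9/21 differ, p = 0.429, d = 0.635.
X–Z: 3/21 differ, p = 0.143, d = 0.158.
Y–Z: 7/21 differ, p = 0.333, d = 0.441.
The smallest distance is between X and Z.

X and Z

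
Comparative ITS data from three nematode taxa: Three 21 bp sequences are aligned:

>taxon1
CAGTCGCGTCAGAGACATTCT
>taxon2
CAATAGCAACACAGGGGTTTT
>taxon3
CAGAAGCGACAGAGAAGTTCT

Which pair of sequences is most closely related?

taxon1–taxon2: 9/21 differ, p = 0.429, d = 0.635.
taxon1–taxon3: 5/21 differ, p = 0.238, d = 0.286.
taxon2–taxon3: 7/21 differ, p = 0.333, d = 0.441.
The smallest distance is between taxon1 and taxon3.

taxon1 and taxon3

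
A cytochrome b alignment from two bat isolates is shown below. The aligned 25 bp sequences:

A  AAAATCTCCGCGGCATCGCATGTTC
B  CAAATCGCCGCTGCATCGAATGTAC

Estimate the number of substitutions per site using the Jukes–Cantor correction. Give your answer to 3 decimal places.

0.233

The sequences differ at 5 of 25 sites (1, 7, 12, 19, 24), so p = 5/25 = 0.2.
d = −(3/4) ln(1 − 4p/3) = −0.75 ln(1 − 0.266667) = −0.75 ln(0.733333)
  = −0.75 × (-0.310155) = 0.232616 substitutions/site.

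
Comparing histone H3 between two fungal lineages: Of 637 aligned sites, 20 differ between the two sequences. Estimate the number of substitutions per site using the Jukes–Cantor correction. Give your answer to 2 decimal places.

p = 20/637 ≈ 0.031397.
d = −(3/4) ln(1 − 4p/3) = −0.75 ln(1 − 0.041863) = −0.75 ln(0.958137)
  = −0.75 × (-0.042765) = 0.032074 substitutions/site.

0.03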